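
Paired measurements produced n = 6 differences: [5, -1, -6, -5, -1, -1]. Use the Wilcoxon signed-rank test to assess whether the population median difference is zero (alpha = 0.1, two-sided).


Step 1: Drop any zero differences (none here) and take |d_i|.
|d| = [5, 1, 6, 5, 1, 1]
Step 2: Midrank |d_i| (ties get averaged ranks).
ranks: |5|->4.5, |1|->2, |6|->6, |5|->4.5, |1|->2, |1|->2
Step 3: Attach original signs; sum ranks with positive sign and with negative sign.
W+ = 4.5 = 4.5
W- = 2 + 6 + 4.5 + 2 + 2 = 16.5
(Check: W+ + W- = 21 should equal n(n+1)/2 = 21.)
Step 4: Test statistic W = min(W+, W-) = 4.5.
Step 5: Ties in |d|, so use the tie-corrected normal approximation.
        E[W] = n(n+1)/4 = 6*7/4 = 10.5.
        Tie groups: |d|=1 (t=3), |d|=5 (t=2); sum(t^3 - t) = 30.
        Var[W] = n(n+1)(2n+1)/24 - sum(t^3-t)/48 = 546/24 - 30/48 = 22.125.
        z = (W - E[W]) / sqrt(Var[W]) = (4.5 - 10.5) / 4.7037 = -1.2756.
        Two-sided p = 2*Phi(z) = 0.202102.
Step 6: alpha = 0.1. fail to reject H0.

W+ = 4.5, W- = 16.5, W = min = 4.5, p = 0.202102, fail to reject H0.


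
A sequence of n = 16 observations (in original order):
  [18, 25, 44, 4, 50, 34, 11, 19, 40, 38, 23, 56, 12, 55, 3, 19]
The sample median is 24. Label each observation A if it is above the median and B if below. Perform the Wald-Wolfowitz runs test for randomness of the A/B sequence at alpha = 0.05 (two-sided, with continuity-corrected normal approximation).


Step 1: Compute median = 24; label A = above, B = below.
Labels in order: BAABAABBAABABABB  (n_A = 8, n_B = 8)
Step 2: Count runs R = 11.
Step 3: Under H0 (random ordering), E[R] = 2*n_A*n_B/(n_A+n_B) + 1 = 2*8*8/16 + 1 = 9.0000.
        Var[R] = 2*n_A*n_B*(2*n_A*n_B - n_A - n_B) / ((n_A+n_B)^2 * (n_A+n_B-1)) = 14336/3840 = 3.7333.
        SD[R] = 1.9322.
Step 4: Continuity-corrected z = (R - 0.5 - E[R]) / SD[R] = (11 - 0.5 - 9.0000) / 1.9322 = 0.7763.
Step 5: Two-sided p-value via normal approximation = 2*(1 - Phi(|z|)) = 0.437558.
Step 6: alpha = 0.05. fail to reject H0.

R = 11, z = 0.7763, p = 0.437558, fail to reject H0.


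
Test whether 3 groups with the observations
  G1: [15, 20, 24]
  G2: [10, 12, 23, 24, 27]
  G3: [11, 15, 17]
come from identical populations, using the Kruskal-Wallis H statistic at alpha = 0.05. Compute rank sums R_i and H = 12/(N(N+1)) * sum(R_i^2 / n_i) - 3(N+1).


Step 1: Combine all N = 11 observations and assign midranks.
sorted (value, group, rank): (10,G2,1), (11,G3,2), (12,G2,3), (15,G1,4.5), (15,G3,4.5), (17,G3,6), (20,G1,7), (23,G2,8), (24,G1,9.5), (24,G2,9.5), (27,G2,11)
Step 2: Sum ranks within each group.
R_1 = 21 (n_1 = 3)
R_2 = 32.5 (n_2 = 5)
R_3 = 12.5 (n_3 = 3)
Step 3: H = 12/(N(N+1)) * sum(R_i^2/n_i) - 3(N+1)
     = 12/(11*12) * (21^2/3 + 32.5^2/5 + 12.5^2/3) - 3*12
     = 0.090909 * 410.333 - 36
     = 1.303030.
Step 4: Ties present; correction factor C = 1 - 12/(11^3 - 11) = 0.990909. Corrected H = 1.303030 / 0.990909 = 1.314985.
Step 5: Under H0, H ~ chi^2(2); p-value = 0.518149.
Step 6: alpha = 0.05. fail to reject H0.

H = 1.3150, df = 2, p = 0.518149, fail to reject H0.


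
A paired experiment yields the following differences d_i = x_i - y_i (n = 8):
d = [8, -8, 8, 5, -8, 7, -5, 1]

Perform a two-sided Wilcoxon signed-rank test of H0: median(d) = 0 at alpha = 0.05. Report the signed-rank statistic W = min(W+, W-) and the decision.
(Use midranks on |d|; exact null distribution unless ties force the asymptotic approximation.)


Step 1: Drop any zero differences (none here) and take |d_i|.
|d| = [8, 8, 8, 5, 8, 7, 5, 1]
Step 2: Midrank |d_i| (ties get averaged ranks).
ranks: |8|->6.5, |8|->6.5, |8|->6.5, |5|->2.5, |8|->6.5, |7|->4, |5|->2.5, |1|->1
Step 3: Attach original signs; sum ranks with positive sign and with negative sign.
W+ = 6.5 + 6.5 + 2.5 + 4 + 1 = 20.5
W- = 6.5 + 6.5 + 2.5 = 15.5
(Check: W+ + W- = 36 should equal n(n+1)/2 = 36.)
Step 4: Test statistic W = min(W+, W-) = 15.5.
Step 5: Ties in |d|, so use the tie-corrected normal approximation.
        E[W] = n(n+1)/4 = 8*9/4 = 18.
        Tie groups: |d|=5 (t=2), |d|=8 (t=4); sum(t^3 - t) = 66.
        Var[W] = n(n+1)(2n+1)/24 - sum(t^3-t)/48 = 1224/24 - 66/48 = 49.625.
        z = (W - E[W]) / sqrt(Var[W]) = (15.5 - 18) / 7.0445 = -0.3549.
        Two-sided p = 2*Phi(z) = 0.722674.
Step 6: alpha = 0.05. fail to reject H0.

W+ = 20.5, W- = 15.5, W = min = 15.5, p = 0.722674, fail to reject H0.


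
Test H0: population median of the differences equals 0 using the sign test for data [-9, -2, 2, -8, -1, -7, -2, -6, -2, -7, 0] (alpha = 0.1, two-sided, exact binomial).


Step 1: Discard zero differences. Original n = 11; n_eff = number of nonzero differences = 10.
Nonzero differences (with sign): -9, -2, +2, -8, -1, -7, -2, -6, -2, -7
Step 2: Count signs: positive = 1, negative = 9.
Step 3: Under H0: P(positive) = 0.5, so the number of positives S ~ Bin(10, 0.5).
Step 4: Two-sided exact p-value = sum of Bin(10,0.5) probabilities at or below the observed probability = 0.021484.
Step 5: alpha = 0.1. reject H0.

n_eff = 10, pos = 1, neg = 9, p = 0.021484, reject H0.


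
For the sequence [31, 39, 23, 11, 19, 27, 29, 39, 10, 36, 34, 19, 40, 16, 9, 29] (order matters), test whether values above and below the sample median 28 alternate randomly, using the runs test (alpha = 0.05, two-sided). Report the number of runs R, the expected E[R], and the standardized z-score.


Step 1: Compute median = 28; label A = above, B = below.
Labels in order: AABBBBAABAABABBA  (n_A = 8, n_B = 8)
Step 2: Count runs R = 9.
Step 3: Under H0 (random ordering), E[R] = 2*n_A*n_B/(n_A+n_B) + 1 = 2*8*8/16 + 1 = 9.0000.
        Var[R] = 2*n_A*n_B*(2*n_A*n_B - n_A - n_B) / ((n_A+n_B)^2 * (n_A+n_B-1)) = 14336/3840 = 3.7333.
        SD[R] = 1.9322.
Step 4: R = E[R], so z = 0 with no continuity correction.
Step 5: Two-sided p-value via normal approximation = 2*(1 - Phi(|z|)) = 1.000000.
Step 6: alpha = 0.05. fail to reject H0.

R = 9, z = 0.0000, p = 1.000000, fail to reject H0.


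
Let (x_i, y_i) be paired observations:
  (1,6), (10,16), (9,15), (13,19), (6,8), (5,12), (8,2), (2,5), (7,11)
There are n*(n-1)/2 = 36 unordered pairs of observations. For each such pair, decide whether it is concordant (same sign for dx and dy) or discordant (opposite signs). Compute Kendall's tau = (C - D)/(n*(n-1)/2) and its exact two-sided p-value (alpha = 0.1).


Step 1: Enumerate the 36 unordered pairs (i,j) with i<j and classify each by sign(x_j-x_i) * sign(y_j-y_i).
  (1,2):dx=+9,dy=+10->C; (1,3):dx=+8,dy=+9->C; (1,4):dx=+12,dy=+13->C; (1,5):dx=+5,dy=+2->C
  (1,6):dx=+4,dy=+6->C; (1,7):dx=+7,dy=-4->D; (1,8):dx=+1,dy=-1->D; (1,9):dx=+6,dy=+5->C
  (2,3):dx=-1,dy=-1->C; (2,4):dx=+3,dy=+3->C; (2,5):dx=-4,dy=-8->C; (2,6):dx=-5,dy=-4->C
  (2,7):dx=-2,dy=-14->C; (2,8):dx=-8,dy=-11->C; (2,9):dx=-3,dy=-5->C; (3,4):dx=+4,dy=+4->C
  (3,5):dx=-3,dy=-7->C; (3,6):dx=-4,dy=-3->C; (3,7):dx=-1,dy=-13->C; (3,8):dx=-7,dy=-10->C
  (3,9):dx=-2,dy=-4->C; (4,5):dx=-7,dy=-11->C; (4,6):dx=-8,dy=-7->C; (4,7):dx=-5,dy=-17->C
  (4,8):dx=-11,dy=-14->C; (4,9):dx=-6,dy=-8->C; (5,6):dx=-1,dy=+4->D; (5,7):dx=+2,dy=-6->D
  (5,8):dx=-4,dy=-3->C; (5,9):dx=+1,dy=+3->C; (6,7):dx=+3,dy=-10->D; (6,8):dx=-3,dy=-7->C
  (6,9):dx=+2,dy=-1->D; (7,8):dx=-6,dy=+3->D; (7,9):dx=-1,dy=+9->D; (8,9):dx=+5,dy=+6->C
Step 2: C = 28, D = 8, total pairs = 36.
Step 3: tau = (C - D)/(n(n-1)/2) = (28 - 8)/36 = 0.555556.
Step 4: Exact two-sided p-value (enumerate n! = 362880 permutations of y under H0): p = 0.044615.
Step 5: alpha = 0.1. reject H0.

tau_b = 0.5556 (C=28, D=8), p = 0.044615, reject H0.


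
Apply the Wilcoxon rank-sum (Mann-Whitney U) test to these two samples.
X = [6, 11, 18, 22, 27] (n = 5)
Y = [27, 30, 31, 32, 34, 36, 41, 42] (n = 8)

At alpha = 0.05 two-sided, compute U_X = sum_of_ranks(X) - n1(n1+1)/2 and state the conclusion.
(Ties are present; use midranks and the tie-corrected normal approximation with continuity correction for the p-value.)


Step 1: Combine and sort all 13 observations; assign midranks.
sorted (value, group): (6,X), (11,X), (18,X), (22,X), (27,X), (27,Y), (30,Y), (31,Y), (32,Y), (34,Y), (36,Y), (41,Y), (42,Y)
ranks: 6->1, 11->2, 18->3, 22->4, 27->5.5, 27->5.5, 30->7, 31->8, 32->9, 34->10, 36->11, 41->12, 42->13
Step 2: Rank sum for X: R1 = 1 + 2 + 3 + 4 + 5.5 = 15.5.
Step 3: U_X = R1 - n1(n1+1)/2 = 15.5 - 5*6/2 = 15.5 - 15 = 0.5.
       U_Y = n1*n2 - U_X = 40 - 0.5 = 39.5.
Step 4: Ties are present, so use the tie-corrected normal approximation (with continuity correction) for the p-value.
Step 5: p-value = 0.005350; compare to alpha = 0.05. reject H0.

U_X = 0.5, p = 0.005350, reject H0 at alpha = 0.05.


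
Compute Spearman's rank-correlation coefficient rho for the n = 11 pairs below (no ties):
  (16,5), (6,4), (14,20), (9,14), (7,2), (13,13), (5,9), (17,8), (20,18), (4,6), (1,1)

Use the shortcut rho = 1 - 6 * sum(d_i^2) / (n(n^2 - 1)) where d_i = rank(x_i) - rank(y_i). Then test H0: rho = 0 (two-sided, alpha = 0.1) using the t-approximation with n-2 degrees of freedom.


Step 1: Rank x and y separately (midranks; no ties here).
rank(x): 16->9, 6->4, 14->8, 9->6, 7->5, 13->7, 5->3, 17->10, 20->11, 4->2, 1->1
rank(y): 5->4, 4->3, 20->11, 14->9, 2->2, 13->8, 9->7, 8->6, 18->10, 6->5, 1->1
Step 2: d_i = R_x(i) - R_y(i); compute d_i^2.
  (9-4)^2=25, (4-3)^2=1, (8-11)^2=9, (6-9)^2=9, (5-2)^2=9, (7-8)^2=1, (3-7)^2=16, (10-6)^2=16, (11-10)^2=1, (2-5)^2=9, (1-1)^2=0
sum(d^2) = 96.
Step 3: rho = 1 - 6*96 / (11*(11^2 - 1)) = 1 - 576/1320 = 0.563636.
Step 4: Under H0, t = rho * sqrt((n-2)/(1-rho^2)) = 2.0470 ~ t(9).
Step 5: Two-sided p-value from the t-distribution with 9 df = 0.070952.
Step 6: alpha = 0.1. reject H0.

rho = 0.5636, p = 0.070952, reject H0 at alpha = 0.1.


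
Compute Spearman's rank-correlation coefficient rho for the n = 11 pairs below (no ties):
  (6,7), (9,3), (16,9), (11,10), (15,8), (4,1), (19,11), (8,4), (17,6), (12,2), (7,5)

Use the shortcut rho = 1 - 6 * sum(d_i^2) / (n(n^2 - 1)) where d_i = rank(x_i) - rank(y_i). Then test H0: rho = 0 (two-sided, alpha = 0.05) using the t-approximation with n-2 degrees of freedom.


Step 1: Rank x and y separately (midranks; no ties here).
rank(x): 6->2, 9->5, 16->9, 11->6, 15->8, 4->1, 19->11, 8->4, 17->10, 12->7, 7->3
rank(y): 7->7, 3->3, 9->9, 10->10, 8->8, 1->1, 11->11, 4->4, 6->6, 2->2, 5->5
Step 2: d_i = R_x(i) - R_y(i); compute d_i^2.
  (2-7)^2=25, (5-3)^2=4, (9-9)^2=0, (6-10)^2=16, (8-8)^2=0, (1-1)^2=0, (11-11)^2=0, (4-4)^2=0, (10-6)^2=16, (7-2)^2=25, (3-5)^2=4
sum(d^2) = 90.
Step 3: rho = 1 - 6*90 / (11*(11^2 - 1)) = 1 - 540/1320 = 0.590909.
Step 4: Under H0, t = rho * sqrt((n-2)/(1-rho^2)) = 2.1974 ~ t(9).
Step 5: Two-sided p-value from the t-distribution with 9 df = 0.055576.
Step 6: alpha = 0.05. fail to reject H0.

rho = 0.5909, p = 0.055576, fail to reject H0 at alpha = 0.05.


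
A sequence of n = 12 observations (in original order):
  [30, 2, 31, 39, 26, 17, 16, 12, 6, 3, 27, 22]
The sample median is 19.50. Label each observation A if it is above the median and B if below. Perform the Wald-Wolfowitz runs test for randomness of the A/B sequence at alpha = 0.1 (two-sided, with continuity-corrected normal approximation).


Step 1: Compute median = 19.50; label A = above, B = below.
Labels in order: ABAAABBBBBAA  (n_A = 6, n_B = 6)
Step 2: Count runs R = 5.
Step 3: Under H0 (random ordering), E[R] = 2*n_A*n_B/(n_A+n_B) + 1 = 2*6*6/12 + 1 = 7.0000.
        Var[R] = 2*n_A*n_B*(2*n_A*n_B - n_A - n_B) / ((n_A+n_B)^2 * (n_A+n_B-1)) = 4320/1584 = 2.7273.
        SD[R] = 1.6514.
Step 4: Continuity-corrected z = (R + 0.5 - E[R]) / SD[R] = (5 + 0.5 - 7.0000) / 1.6514 = -0.9083.
Step 5: Two-sided p-value via normal approximation = 2*(1 - Phi(|z|)) = 0.363722.
Step 6: alpha = 0.1. fail to reject H0.

R = 5, z = -0.9083, p = 0.363722, fail to reject H0.


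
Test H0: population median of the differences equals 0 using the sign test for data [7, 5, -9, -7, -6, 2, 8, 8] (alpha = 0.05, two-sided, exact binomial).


Step 1: Discard zero differences. Original n = 8; n_eff = number of nonzero differences = 8.
Nonzero differences (with sign): +7, +5, -9, -7, -6, +2, +8, +8
Step 2: Count signs: positive = 5, negative = 3.
Step 3: Under H0: P(positive) = 0.5, so the number of positives S ~ Bin(8, 0.5).
Step 4: Two-sided exact p-value = sum of Bin(8,0.5) probabilities at or below the observed probability = 0.726562.
Step 5: alpha = 0.05. fail to reject H0.

n_eff = 8, pos = 5, neg = 3, p = 0.726562, fail to reject H0.


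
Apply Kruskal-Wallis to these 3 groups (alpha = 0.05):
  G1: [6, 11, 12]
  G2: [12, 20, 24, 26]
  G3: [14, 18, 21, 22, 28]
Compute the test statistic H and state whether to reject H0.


Step 1: Combine all N = 12 observations and assign midranks.
sorted (value, group, rank): (6,G1,1), (11,G1,2), (12,G1,3.5), (12,G2,3.5), (14,G3,5), (18,G3,6), (20,G2,7), (21,G3,8), (22,G3,9), (24,G2,10), (26,G2,11), (28,G3,12)
Step 2: Sum ranks within each group.
R_1 = 6.5 (n_1 = 3)
R_2 = 31.5 (n_2 = 4)
R_3 = 40 (n_3 = 5)
Step 3: H = 12/(N(N+1)) * sum(R_i^2/n_i) - 3(N+1)
     = 12/(12*13) * (6.5^2/3 + 31.5^2/4 + 40^2/5) - 3*13
     = 0.076923 * 582.146 - 39
     = 5.780449.
Step 4: Ties present; correction factor C = 1 - 6/(12^3 - 12) = 0.996503. Corrected H = 5.780449 / 0.996503 = 5.800731.
Step 5: Under H0, H ~ chi^2(2); p-value = 0.055003.
Step 6: alpha = 0.05. fail to reject H0.

H = 5.8007, df = 2, p = 0.055003, fail to reject H0.


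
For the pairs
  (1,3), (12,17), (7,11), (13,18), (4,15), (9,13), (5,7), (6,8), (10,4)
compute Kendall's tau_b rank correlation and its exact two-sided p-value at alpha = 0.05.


Step 1: Enumerate the 36 unordered pairs (i,j) with i<j and classify each by sign(x_j-x_i) * sign(y_j-y_i).
  (1,2):dx=+11,dy=+14->C; (1,3):dx=+6,dy=+8->C; (1,4):dx=+12,dy=+15->C; (1,5):dx=+3,dy=+12->C
  (1,6):dx=+8,dy=+10->C; (1,7):dx=+4,dy=+4->C; (1,8):dx=+5,dy=+5->C; (1,9):dx=+9,dy=+1->C
  (2,3):dx=-5,dy=-6->C; (2,4):dx=+1,dy=+1->C; (2,5):dx=-8,dy=-2->C; (2,6):dx=-3,dy=-4->C
  (2,7):dx=-7,dy=-10->C; (2,8):dx=-6,dy=-9->C; (2,9):dx=-2,dy=-13->C; (3,4):dx=+6,dy=+7->C
  (3,5):dx=-3,dy=+4->D; (3,6):dx=+2,dy=+2->C; (3,7):dx=-2,dy=-4->C; (3,8):dx=-1,dy=-3->C
  (3,9):dx=+3,dy=-7->D; (4,5):dx=-9,dy=-3->C; (4,6):dx=-4,dy=-5->C; (4,7):dx=-8,dy=-11->C
  (4,8):dx=-7,dy=-10->C; (4,9):dx=-3,dy=-14->C; (5,6):dx=+5,dy=-2->D; (5,7):dx=+1,dy=-8->D
  (5,8):dx=+2,dy=-7->D; (5,9):dx=+6,dy=-11->D; (6,7):dx=-4,dy=-6->C; (6,8):dx=-3,dy=-5->C
  (6,9):dx=+1,dy=-9->D; (7,8):dx=+1,dy=+1->C; (7,9):dx=+5,dy=-3->D; (8,9):dx=+4,dy=-4->D
Step 2: C = 27, D = 9, total pairs = 36.
Step 3: tau = (C - D)/(n(n-1)/2) = (27 - 9)/36 = 0.500000.
Step 4: Exact two-sided p-value (enumerate n! = 362880 permutations of y under H0): p = 0.075176.
Step 5: alpha = 0.05. fail to reject H0.

tau_b = 0.5000 (C=27, D=9), p = 0.075176, fail to reject H0.


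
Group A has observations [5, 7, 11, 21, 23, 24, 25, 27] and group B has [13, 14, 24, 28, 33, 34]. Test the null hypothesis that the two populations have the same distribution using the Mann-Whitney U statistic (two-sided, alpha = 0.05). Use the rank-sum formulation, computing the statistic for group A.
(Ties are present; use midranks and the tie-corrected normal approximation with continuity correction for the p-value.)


Step 1: Combine and sort all 14 observations; assign midranks.
sorted (value, group): (5,X), (7,X), (11,X), (13,Y), (14,Y), (21,X), (23,X), (24,X), (24,Y), (25,X), (27,X), (28,Y), (33,Y), (34,Y)
ranks: 5->1, 7->2, 11->3, 13->4, 14->5, 21->6, 23->7, 24->8.5, 24->8.5, 25->10, 27->11, 28->12, 33->13, 34->14
Step 2: Rank sum for X: R1 = 1 + 2 + 3 + 6 + 7 + 8.5 + 10 + 11 = 48.5.
Step 3: U_X = R1 - n1(n1+1)/2 = 48.5 - 8*9/2 = 48.5 - 36 = 12.5.
       U_Y = n1*n2 - U_X = 48 - 12.5 = 35.5.
Step 4: Ties are present, so use the tie-corrected normal approximation (with continuity correction) for the p-value.
Step 5: p-value = 0.155126; compare to alpha = 0.05. fail to reject H0.

U_X = 12.5, p = 0.155126, fail to reject H0 at alpha = 0.05.


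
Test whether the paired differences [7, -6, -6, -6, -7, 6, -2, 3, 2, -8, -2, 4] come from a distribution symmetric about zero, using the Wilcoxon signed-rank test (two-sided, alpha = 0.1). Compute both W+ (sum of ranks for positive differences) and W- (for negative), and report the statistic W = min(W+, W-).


Step 1: Drop any zero differences (none here) and take |d_i|.
|d| = [7, 6, 6, 6, 7, 6, 2, 3, 2, 8, 2, 4]
Step 2: Midrank |d_i| (ties get averaged ranks).
ranks: |7|->10.5, |6|->7.5, |6|->7.5, |6|->7.5, |7|->10.5, |6|->7.5, |2|->2, |3|->4, |2|->2, |8|->12, |2|->2, |4|->5
Step 3: Attach original signs; sum ranks with positive sign and with negative sign.
W+ = 10.5 + 7.5 + 4 + 2 + 5 = 29
W- = 7.5 + 7.5 + 7.5 + 10.5 + 2 + 12 + 2 = 49
(Check: W+ + W- = 78 should equal n(n+1)/2 = 78.)
Step 4: Test statistic W = min(W+, W-) = 29.
Step 5: Ties in |d|, so use the tie-corrected normal approximation.
        E[W] = n(n+1)/4 = 12*13/4 = 39.
        Tie groups: |d|=2 (t=3), |d|=6 (t=4), |d|=7 (t=2); sum(t^3 - t) = 90.
        Var[W] = n(n+1)(2n+1)/24 - sum(t^3-t)/48 = 3900/24 - 90/48 = 160.625.
        z = (W - E[W]) / sqrt(Var[W]) = (29 - 39) / 12.6738 = -0.7890.
        Two-sided p = 2*Phi(z) = 0.430095.
Step 6: alpha = 0.1. fail to reject H0.

W+ = 29, W- = 49, W = min = 29, p = 0.430095, fail to reject H0.


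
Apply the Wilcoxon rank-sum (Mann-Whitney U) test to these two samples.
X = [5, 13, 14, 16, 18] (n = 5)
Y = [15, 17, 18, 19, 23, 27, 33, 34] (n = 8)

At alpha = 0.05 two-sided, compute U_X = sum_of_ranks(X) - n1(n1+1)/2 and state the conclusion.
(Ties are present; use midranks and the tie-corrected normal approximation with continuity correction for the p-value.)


Step 1: Combine and sort all 13 observations; assign midranks.
sorted (value, group): (5,X), (13,X), (14,X), (15,Y), (16,X), (17,Y), (18,X), (18,Y), (19,Y), (23,Y), (27,Y), (33,Y), (34,Y)
ranks: 5->1, 13->2, 14->3, 15->4, 16->5, 17->6, 18->7.5, 18->7.5, 19->9, 23->10, 27->11, 33->12, 34->13
Step 2: Rank sum for X: R1 = 1 + 2 + 3 + 5 + 7.5 = 18.5.
Step 3: U_X = R1 - n1(n1+1)/2 = 18.5 - 5*6/2 = 18.5 - 15 = 3.5.
       U_Y = n1*n2 - U_X = 40 - 3.5 = 36.5.
Step 4: Ties are present, so use the tie-corrected normal approximation (with continuity correction) for the p-value.
Step 5: p-value = 0.019007; compare to alpha = 0.05. reject H0.

U_X = 3.5, p = 0.019007, reject H0 at alpha = 0.05.


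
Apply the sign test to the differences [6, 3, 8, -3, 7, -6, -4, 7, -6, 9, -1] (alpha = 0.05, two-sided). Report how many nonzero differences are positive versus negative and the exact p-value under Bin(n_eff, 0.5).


Step 1: Discard zero differences. Original n = 11; n_eff = number of nonzero differences = 11.
Nonzero differences (with sign): +6, +3, +8, -3, +7, -6, -4, +7, -6, +9, -1
Step 2: Count signs: positive = 6, negative = 5.
Step 3: Under H0: P(positive) = 0.5, so the number of positives S ~ Bin(11, 0.5).
Step 4: Two-sided exact p-value = sum of Bin(11,0.5) probabilities at or below the observed probability = 1.000000.
Step 5: alpha = 0.05. fail to reject H0.

n_eff = 11, pos = 6, neg = 5, p = 1.000000, fail to reject H0.


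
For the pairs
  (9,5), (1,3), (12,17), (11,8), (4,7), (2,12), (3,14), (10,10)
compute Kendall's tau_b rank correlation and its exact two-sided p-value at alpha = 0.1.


Step 1: Enumerate the 28 unordered pairs (i,j) with i<j and classify each by sign(x_j-x_i) * sign(y_j-y_i).
  (1,2):dx=-8,dy=-2->C; (1,3):dx=+3,dy=+12->C; (1,4):dx=+2,dy=+3->C; (1,5):dx=-5,dy=+2->D
  (1,6):dx=-7,dy=+7->D; (1,7):dx=-6,dy=+9->D; (1,8):dx=+1,dy=+5->C; (2,3):dx=+11,dy=+14->C
  (2,4):dx=+10,dy=+5->C; (2,5):dx=+3,dy=+4->C; (2,6):dx=+1,dy=+9->C; (2,7):dx=+2,dy=+11->C
  (2,8):dx=+9,dy=+7->C; (3,4):dx=-1,dy=-9->C; (3,5):dx=-8,dy=-10->C; (3,6):dx=-10,dy=-5->C
  (3,7):dx=-9,dy=-3->C; (3,8):dx=-2,dy=-7->C; (4,5):dx=-7,dy=-1->C; (4,6):dx=-9,dy=+4->D
  (4,7):dx=-8,dy=+6->D; (4,8):dx=-1,dy=+2->D; (5,6):dx=-2,dy=+5->D; (5,7):dx=-1,dy=+7->D
  (5,8):dx=+6,dy=+3->C; (6,7):dx=+1,dy=+2->C; (6,8):dx=+8,dy=-2->D; (7,8):dx=+7,dy=-4->D
Step 2: C = 18, D = 10, total pairs = 28.
Step 3: tau = (C - D)/(n(n-1)/2) = (18 - 10)/28 = 0.285714.
Step 4: Exact two-sided p-value (enumerate n! = 40320 permutations of y under H0): p = 0.398760.
Step 5: alpha = 0.1. fail to reject H0.

tau_b = 0.2857 (C=18, D=10), p = 0.398760, fail to reject H0.


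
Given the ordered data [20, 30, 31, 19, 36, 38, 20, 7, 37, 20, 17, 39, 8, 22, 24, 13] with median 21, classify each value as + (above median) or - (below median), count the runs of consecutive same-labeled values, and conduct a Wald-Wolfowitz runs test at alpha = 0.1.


Step 1: Compute median = 21; label A = above, B = below.
Labels in order: BAABAABBABBABAAB  (n_A = 8, n_B = 8)
Step 2: Count runs R = 11.
Step 3: Under H0 (random ordering), E[R] = 2*n_A*n_B/(n_A+n_B) + 1 = 2*8*8/16 + 1 = 9.0000.
        Var[R] = 2*n_A*n_B*(2*n_A*n_B - n_A - n_B) / ((n_A+n_B)^2 * (n_A+n_B-1)) = 14336/3840 = 3.7333.
        SD[R] = 1.9322.
Step 4: Continuity-corrected z = (R - 0.5 - E[R]) / SD[R] = (11 - 0.5 - 9.0000) / 1.9322 = 0.7763.
Step 5: Two-sided p-value via normal approximation = 2*(1 - Phi(|z|)) = 0.437558.
Step 6: alpha = 0.1. fail to reject H0.

R = 11, z = 0.7763, p = 0.437558, fail to reject H0.


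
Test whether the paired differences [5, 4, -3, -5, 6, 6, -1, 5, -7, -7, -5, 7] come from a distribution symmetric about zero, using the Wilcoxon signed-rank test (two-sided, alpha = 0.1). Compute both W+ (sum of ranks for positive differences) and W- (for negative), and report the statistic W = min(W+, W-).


Step 1: Drop any zero differences (none here) and take |d_i|.
|d| = [5, 4, 3, 5, 6, 6, 1, 5, 7, 7, 5, 7]
Step 2: Midrank |d_i| (ties get averaged ranks).
ranks: |5|->5.5, |4|->3, |3|->2, |5|->5.5, |6|->8.5, |6|->8.5, |1|->1, |5|->5.5, |7|->11, |7|->11, |5|->5.5, |7|->11
Step 3: Attach original signs; sum ranks with positive sign and with negative sign.
W+ = 5.5 + 3 + 8.5 + 8.5 + 5.5 + 11 = 42
W- = 2 + 5.5 + 1 + 11 + 11 + 5.5 = 36
(Check: W+ + W- = 78 should equal n(n+1)/2 = 78.)
Step 4: Test statistic W = min(W+, W-) = 36.
Step 5: Ties in |d|, so use the tie-corrected normal approximation.
        E[W] = n(n+1)/4 = 12*13/4 = 39.
        Tie groups: |d|=5 (t=4), |d|=6 (t=2), |d|=7 (t=3); sum(t^3 - t) = 90.
        Var[W] = n(n+1)(2n+1)/24 - sum(t^3-t)/48 = 3900/24 - 90/48 = 160.625.
        z = (W - E[W]) / sqrt(Var[W]) = (36 - 39) / 12.6738 = -0.2367.
        Two-sided p = 2*Phi(z) = 0.812883.
Step 6: alpha = 0.1. fail to reject H0.

W+ = 42, W- = 36, W = min = 36, p = 0.812883, fail to reject H0.


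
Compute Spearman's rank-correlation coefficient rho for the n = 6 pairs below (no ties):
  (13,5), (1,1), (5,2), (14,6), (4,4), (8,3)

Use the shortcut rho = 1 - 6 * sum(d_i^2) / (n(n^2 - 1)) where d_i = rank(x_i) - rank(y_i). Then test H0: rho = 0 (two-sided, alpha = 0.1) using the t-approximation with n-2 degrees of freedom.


Step 1: Rank x and y separately (midranks; no ties here).
rank(x): 13->5, 1->1, 5->3, 14->6, 4->2, 8->4
rank(y): 5->5, 1->1, 2->2, 6->6, 4->4, 3->3
Step 2: d_i = R_x(i) - R_y(i); compute d_i^2.
  (5-5)^2=0, (1-1)^2=0, (3-2)^2=1, (6-6)^2=0, (2-4)^2=4, (4-3)^2=1
sum(d^2) = 6.
Step 3: rho = 1 - 6*6 / (6*(6^2 - 1)) = 1 - 36/210 = 0.828571.
Step 4: Under H0, t = rho * sqrt((n-2)/(1-rho^2)) = 2.9598 ~ t(4).
Step 5: Two-sided p-value from the t-distribution with 4 df = 0.041563.
Step 6: alpha = 0.1. reject H0.

rho = 0.8286, p = 0.041563, reject H0 at alpha = 0.1.


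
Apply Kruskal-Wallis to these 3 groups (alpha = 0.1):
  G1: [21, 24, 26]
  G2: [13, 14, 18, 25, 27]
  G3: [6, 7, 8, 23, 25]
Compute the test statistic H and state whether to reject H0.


Step 1: Combine all N = 13 observations and assign midranks.
sorted (value, group, rank): (6,G3,1), (7,G3,2), (8,G3,3), (13,G2,4), (14,G2,5), (18,G2,6), (21,G1,7), (23,G3,8), (24,G1,9), (25,G2,10.5), (25,G3,10.5), (26,G1,12), (27,G2,13)
Step 2: Sum ranks within each group.
R_1 = 28 (n_1 = 3)
R_2 = 38.5 (n_2 = 5)
R_3 = 24.5 (n_3 = 5)
Step 3: H = 12/(N(N+1)) * sum(R_i^2/n_i) - 3(N+1)
     = 12/(13*14) * (28^2/3 + 38.5^2/5 + 24.5^2/5) - 3*14
     = 0.065934 * 677.833 - 42
     = 2.692308.
Step 4: Ties present; correction factor C = 1 - 6/(13^3 - 13) = 0.997253. Corrected H = 2.692308 / 0.997253 = 2.699725.
Step 5: Under H0, H ~ chi^2(2); p-value = 0.259276.
Step 6: alpha = 0.1. fail to reject H0.

H = 2.6997, df = 2, p = 0.259276, fail to reject H0.


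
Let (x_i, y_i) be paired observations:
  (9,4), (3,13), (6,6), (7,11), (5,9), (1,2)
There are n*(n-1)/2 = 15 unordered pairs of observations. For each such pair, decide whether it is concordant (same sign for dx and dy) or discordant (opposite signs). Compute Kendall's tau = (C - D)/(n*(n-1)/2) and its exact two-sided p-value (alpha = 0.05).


Step 1: Enumerate the 15 unordered pairs (i,j) with i<j and classify each by sign(x_j-x_i) * sign(y_j-y_i).
  (1,2):dx=-6,dy=+9->D; (1,3):dx=-3,dy=+2->D; (1,4):dx=-2,dy=+7->D; (1,5):dx=-4,dy=+5->D
  (1,6):dx=-8,dy=-2->C; (2,3):dx=+3,dy=-7->D; (2,4):dx=+4,dy=-2->D; (2,5):dx=+2,dy=-4->D
  (2,6):dx=-2,dy=-11->C; (3,4):dx=+1,dy=+5->C; (3,5):dx=-1,dy=+3->D; (3,6):dx=-5,dy=-4->C
  (4,5):dx=-2,dy=-2->C; (4,6):dx=-6,dy=-9->C; (5,6):dx=-4,dy=-7->C
Step 2: C = 7, D = 8, total pairs = 15.
Step 3: tau = (C - D)/(n(n-1)/2) = (7 - 8)/15 = -0.066667.
Step 4: Exact two-sided p-value (enumerate n! = 720 permutations of y under H0): p = 1.000000.
Step 5: alpha = 0.05. fail to reject H0.

tau_b = -0.0667 (C=7, D=8), p = 1.000000, fail to reject H0.


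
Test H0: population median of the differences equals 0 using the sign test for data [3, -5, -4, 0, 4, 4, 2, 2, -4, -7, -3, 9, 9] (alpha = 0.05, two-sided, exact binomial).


Step 1: Discard zero differences. Original n = 13; n_eff = number of nonzero differences = 12.
Nonzero differences (with sign): +3, -5, -4, +4, +4, +2, +2, -4, -7, -3, +9, +9
Step 2: Count signs: positive = 7, negative = 5.
Step 3: Under H0: P(positive) = 0.5, so the number of positives S ~ Bin(12, 0.5).
Step 4: Two-sided exact p-value = sum of Bin(12,0.5) probabilities at or below the observed probability = 0.774414.
Step 5: alpha = 0.05. fail to reject H0.

n_eff = 12, pos = 7, neg = 5, p = 0.774414, fail to reject H0.


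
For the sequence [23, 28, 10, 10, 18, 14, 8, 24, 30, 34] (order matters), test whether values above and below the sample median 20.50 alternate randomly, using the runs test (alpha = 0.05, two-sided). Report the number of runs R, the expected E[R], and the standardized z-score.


Step 1: Compute median = 20.50; label A = above, B = below.
Labels in order: AABBBBBAAA  (n_A = 5, n_B = 5)
Step 2: Count runs R = 3.
Step 3: Under H0 (random ordering), E[R] = 2*n_A*n_B/(n_A+n_B) + 1 = 2*5*5/10 + 1 = 6.0000.
        Var[R] = 2*n_A*n_B*(2*n_A*n_B - n_A - n_B) / ((n_A+n_B)^2 * (n_A+n_B-1)) = 2000/900 = 2.2222.
        SD[R] = 1.4907.
Step 4: Continuity-corrected z = (R + 0.5 - E[R]) / SD[R] = (3 + 0.5 - 6.0000) / 1.4907 = -1.6771.
Step 5: Two-sided p-value via normal approximation = 2*(1 - Phi(|z|)) = 0.093533.
Step 6: alpha = 0.05. fail to reject H0.

R = 3, z = -1.6771, p = 0.093533, fail to reject H0.


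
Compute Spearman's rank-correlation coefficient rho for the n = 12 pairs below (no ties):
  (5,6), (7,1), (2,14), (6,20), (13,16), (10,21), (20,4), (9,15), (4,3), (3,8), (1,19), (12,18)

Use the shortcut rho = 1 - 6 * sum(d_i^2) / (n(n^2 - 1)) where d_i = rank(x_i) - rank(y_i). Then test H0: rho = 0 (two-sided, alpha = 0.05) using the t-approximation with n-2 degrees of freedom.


Step 1: Rank x and y separately (midranks; no ties here).
rank(x): 5->5, 7->7, 2->2, 6->6, 13->11, 10->9, 20->12, 9->8, 4->4, 3->3, 1->1, 12->10
rank(y): 6->4, 1->1, 14->6, 20->11, 16->8, 21->12, 4->3, 15->7, 3->2, 8->5, 19->10, 18->9
Step 2: d_i = R_x(i) - R_y(i); compute d_i^2.
  (5-4)^2=1, (7-1)^2=36, (2-6)^2=16, (6-11)^2=25, (11-8)^2=9, (9-12)^2=9, (12-3)^2=81, (8-7)^2=1, (4-2)^2=4, (3-5)^2=4, (1-10)^2=81, (10-9)^2=1
sum(d^2) = 268.
Step 3: rho = 1 - 6*268 / (12*(12^2 - 1)) = 1 - 1608/1716 = 0.062937.
Step 4: Under H0, t = rho * sqrt((n-2)/(1-rho^2)) = 0.1994 ~ t(10).
Step 5: Two-sided p-value from the t-distribution with 10 df = 0.845931.
Step 6: alpha = 0.05. fail to reject H0.

rho = 0.0629, p = 0.845931, fail to reject H0 at alpha = 0.05.


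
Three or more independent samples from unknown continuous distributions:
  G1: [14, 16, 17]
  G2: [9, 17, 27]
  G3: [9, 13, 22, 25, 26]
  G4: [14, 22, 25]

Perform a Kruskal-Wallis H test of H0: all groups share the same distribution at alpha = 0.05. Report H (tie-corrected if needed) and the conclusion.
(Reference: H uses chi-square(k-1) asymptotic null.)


Step 1: Combine all N = 14 observations and assign midranks.
sorted (value, group, rank): (9,G2,1.5), (9,G3,1.5), (13,G3,3), (14,G1,4.5), (14,G4,4.5), (16,G1,6), (17,G1,7.5), (17,G2,7.5), (22,G3,9.5), (22,G4,9.5), (25,G3,11.5), (25,G4,11.5), (26,G3,13), (27,G2,14)
Step 2: Sum ranks within each group.
R_1 = 18 (n_1 = 3)
R_2 = 23 (n_2 = 3)
R_3 = 38.5 (n_3 = 5)
R_4 = 25.5 (n_4 = 3)
Step 3: H = 12/(N(N+1)) * sum(R_i^2/n_i) - 3(N+1)
     = 12/(14*15) * (18^2/3 + 23^2/3 + 38.5^2/5 + 25.5^2/3) - 3*15
     = 0.057143 * 797.533 - 45
     = 0.573333.
Step 4: Ties present; correction factor C = 1 - 30/(14^3 - 14) = 0.989011. Corrected H = 0.573333 / 0.989011 = 0.579704.
Step 5: Under H0, H ~ chi^2(3); p-value = 0.901063.
Step 6: alpha = 0.05. fail to reject H0.

H = 0.5797, df = 3, p = 0.901063, fail to reject H0.


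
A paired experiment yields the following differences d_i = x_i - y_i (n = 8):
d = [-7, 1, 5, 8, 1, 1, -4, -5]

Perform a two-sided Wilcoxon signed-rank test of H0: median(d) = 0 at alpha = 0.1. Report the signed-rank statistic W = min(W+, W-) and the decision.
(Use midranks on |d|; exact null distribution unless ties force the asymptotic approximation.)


Step 1: Drop any zero differences (none here) and take |d_i|.
|d| = [7, 1, 5, 8, 1, 1, 4, 5]
Step 2: Midrank |d_i| (ties get averaged ranks).
ranks: |7|->7, |1|->2, |5|->5.5, |8|->8, |1|->2, |1|->2, |4|->4, |5|->5.5
Step 3: Attach original signs; sum ranks with positive sign and with negative sign.
W+ = 2 + 5.5 + 8 + 2 + 2 = 19.5
W- = 7 + 4 + 5.5 = 16.5
(Check: W+ + W- = 36 should equal n(n+1)/2 = 36.)
Step 4: Test statistic W = min(W+, W-) = 16.5.
Step 5: Ties in |d|, so use the tie-corrected normal approximation.
        E[W] = n(n+1)/4 = 8*9/4 = 18.
        Tie groups: |d|=1 (t=3), |d|=5 (t=2); sum(t^3 - t) = 30.
        Var[W] = n(n+1)(2n+1)/24 - sum(t^3-t)/48 = 1224/24 - 30/48 = 50.375.
        z = (W - E[W]) / sqrt(Var[W]) = (16.5 - 18) / 7.0975 = -0.2113.
        Two-sided p = 2*Phi(z) = 0.832621.
Step 6: alpha = 0.1. fail to reject H0.

W+ = 19.5, W- = 16.5, W = min = 16.5, p = 0.832621, fail to reject H0.


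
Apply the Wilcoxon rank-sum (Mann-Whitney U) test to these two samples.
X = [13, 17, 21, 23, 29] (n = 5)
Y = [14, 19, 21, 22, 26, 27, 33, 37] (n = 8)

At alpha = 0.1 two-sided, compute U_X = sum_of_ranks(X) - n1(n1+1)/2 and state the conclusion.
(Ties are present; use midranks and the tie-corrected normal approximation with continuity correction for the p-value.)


Step 1: Combine and sort all 13 observations; assign midranks.
sorted (value, group): (13,X), (14,Y), (17,X), (19,Y), (21,X), (21,Y), (22,Y), (23,X), (26,Y), (27,Y), (29,X), (33,Y), (37,Y)
ranks: 13->1, 14->2, 17->3, 19->4, 21->5.5, 21->5.5, 22->7, 23->8, 26->9, 27->10, 29->11, 33->12, 37->13
Step 2: Rank sum for X: R1 = 1 + 3 + 5.5 + 8 + 11 = 28.5.
Step 3: U_X = R1 - n1(n1+1)/2 = 28.5 - 5*6/2 = 28.5 - 15 = 13.5.
       U_Y = n1*n2 - U_X = 40 - 13.5 = 26.5.
Step 4: Ties are present, so use the tie-corrected normal approximation (with continuity correction) for the p-value.
Step 5: p-value = 0.379120; compare to alpha = 0.1. fail to reject H0.

U_X = 13.5, p = 0.379120, fail to reject H0 at alpha = 0.1.


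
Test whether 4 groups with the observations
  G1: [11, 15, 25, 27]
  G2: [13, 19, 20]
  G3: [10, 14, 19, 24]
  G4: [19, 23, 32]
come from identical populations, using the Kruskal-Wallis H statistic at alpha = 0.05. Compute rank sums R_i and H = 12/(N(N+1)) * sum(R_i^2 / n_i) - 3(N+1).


Step 1: Combine all N = 14 observations and assign midranks.
sorted (value, group, rank): (10,G3,1), (11,G1,2), (13,G2,3), (14,G3,4), (15,G1,5), (19,G2,7), (19,G3,7), (19,G4,7), (20,G2,9), (23,G4,10), (24,G3,11), (25,G1,12), (27,G1,13), (32,G4,14)
Step 2: Sum ranks within each group.
R_1 = 32 (n_1 = 4)
R_2 = 19 (n_2 = 3)
R_3 = 23 (n_3 = 4)
R_4 = 31 (n_4 = 3)
Step 3: H = 12/(N(N+1)) * sum(R_i^2/n_i) - 3(N+1)
     = 12/(14*15) * (32^2/4 + 19^2/3 + 23^2/4 + 31^2/3) - 3*15
     = 0.057143 * 828.917 - 45
     = 2.366667.
Step 4: Ties present; correction factor C = 1 - 24/(14^3 - 14) = 0.991209. Corrected H = 2.366667 / 0.991209 = 2.387657.
Step 5: Under H0, H ~ chi^2(3); p-value = 0.495936.
Step 6: alpha = 0.05. fail to reject H0.

H = 2.3877, df = 3, p = 0.495936, fail to reject H0.


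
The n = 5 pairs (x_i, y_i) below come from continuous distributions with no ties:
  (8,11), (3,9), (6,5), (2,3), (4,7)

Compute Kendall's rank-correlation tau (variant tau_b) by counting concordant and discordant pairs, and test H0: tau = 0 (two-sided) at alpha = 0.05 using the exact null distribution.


Step 1: Enumerate the 10 unordered pairs (i,j) with i<j and classify each by sign(x_j-x_i) * sign(y_j-y_i).
  (1,2):dx=-5,dy=-2->C; (1,3):dx=-2,dy=-6->C; (1,4):dx=-6,dy=-8->C; (1,5):dx=-4,dy=-4->C
  (2,3):dx=+3,dy=-4->D; (2,4):dx=-1,dy=-6->C; (2,5):dx=+1,dy=-2->D; (3,4):dx=-4,dy=-2->C
  (3,5):dx=-2,dy=+2->D; (4,5):dx=+2,dy=+4->C
Step 2: C = 7, D = 3, total pairs = 10.
Step 3: tau = (C - D)/(n(n-1)/2) = (7 - 3)/10 = 0.400000.
Step 4: Exact two-sided p-value (enumerate n! = 120 permutations of y under H0): p = 0.483333.
Step 5: alpha = 0.05. fail to reject H0.

tau_b = 0.4000 (C=7, D=3), p = 0.483333, fail to reject H0.


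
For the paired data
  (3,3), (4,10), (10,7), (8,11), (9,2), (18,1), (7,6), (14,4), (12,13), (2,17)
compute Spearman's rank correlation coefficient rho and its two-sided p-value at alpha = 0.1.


Step 1: Rank x and y separately (midranks; no ties here).
rank(x): 3->2, 4->3, 10->7, 8->5, 9->6, 18->10, 7->4, 14->9, 12->8, 2->1
rank(y): 3->3, 10->7, 7->6, 11->8, 2->2, 1->1, 6->5, 4->4, 13->9, 17->10
Step 2: d_i = R_x(i) - R_y(i); compute d_i^2.
  (2-3)^2=1, (3-7)^2=16, (7-6)^2=1, (5-8)^2=9, (6-2)^2=16, (10-1)^2=81, (4-5)^2=1, (9-4)^2=25, (8-9)^2=1, (1-10)^2=81
sum(d^2) = 232.
Step 3: rho = 1 - 6*232 / (10*(10^2 - 1)) = 1 - 1392/990 = -0.406061.
Step 4: Under H0, t = rho * sqrt((n-2)/(1-rho^2)) = -1.2568 ~ t(8).
Step 5: Two-sided p-value from the t-distribution with 8 df = 0.244282.
Step 6: alpha = 0.1. fail to reject H0.

rho = -0.4061, p = 0.244282, fail to reject H0 at alpha = 0.1.


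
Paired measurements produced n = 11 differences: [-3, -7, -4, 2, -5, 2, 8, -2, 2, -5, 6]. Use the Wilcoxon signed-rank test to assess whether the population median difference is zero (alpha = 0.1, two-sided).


Step 1: Drop any zero differences (none here) and take |d_i|.
|d| = [3, 7, 4, 2, 5, 2, 8, 2, 2, 5, 6]
Step 2: Midrank |d_i| (ties get averaged ranks).
ranks: |3|->5, |7|->10, |4|->6, |2|->2.5, |5|->7.5, |2|->2.5, |8|->11, |2|->2.5, |2|->2.5, |5|->7.5, |6|->9
Step 3: Attach original signs; sum ranks with positive sign and with negative sign.
W+ = 2.5 + 2.5 + 11 + 2.5 + 9 = 27.5
W- = 5 + 10 + 6 + 7.5 + 2.5 + 7.5 = 38.5
(Check: W+ + W- = 66 should equal n(n+1)/2 = 66.)
Step 4: Test statistic W = min(W+, W-) = 27.5.
Step 5: Ties in |d|, so use the tie-corrected normal approximation.
        E[W] = n(n+1)/4 = 11*12/4 = 33.
        Tie groups: |d|=2 (t=4), |d|=5 (t=2); sum(t^3 - t) = 66.
        Var[W] = n(n+1)(2n+1)/24 - sum(t^3-t)/48 = 3036/24 - 66/48 = 125.125.
        z = (W - E[W]) / sqrt(Var[W]) = (27.5 - 33) / 11.1859 = -0.4917.
        Two-sided p = 2*Phi(z) = 0.622939.
Step 6: alpha = 0.1. fail to reject H0.

W+ = 27.5, W- = 38.5, W = min = 27.5, p = 0.622939, fail to reject H0.


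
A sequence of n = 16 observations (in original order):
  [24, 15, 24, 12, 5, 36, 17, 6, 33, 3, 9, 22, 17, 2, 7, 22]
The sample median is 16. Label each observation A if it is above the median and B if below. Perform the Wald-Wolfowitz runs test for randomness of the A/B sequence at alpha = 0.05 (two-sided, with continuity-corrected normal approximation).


Step 1: Compute median = 16; label A = above, B = below.
Labels in order: ABABBAABABBAABBA  (n_A = 8, n_B = 8)
Step 2: Count runs R = 11.
Step 3: Under H0 (random ordering), E[R] = 2*n_A*n_B/(n_A+n_B) + 1 = 2*8*8/16 + 1 = 9.0000.
        Var[R] = 2*n_A*n_B*(2*n_A*n_B - n_A - n_B) / ((n_A+n_B)^2 * (n_A+n_B-1)) = 14336/3840 = 3.7333.
        SD[R] = 1.9322.
Step 4: Continuity-corrected z = (R - 0.5 - E[R]) / SD[R] = (11 - 0.5 - 9.0000) / 1.9322 = 0.7763.
Step 5: Two-sided p-value via normal approximation = 2*(1 - Phi(|z|)) = 0.437558.
Step 6: alpha = 0.05. fail to reject H0.

R = 11, z = 0.7763, p = 0.437558, fail to reject H0.


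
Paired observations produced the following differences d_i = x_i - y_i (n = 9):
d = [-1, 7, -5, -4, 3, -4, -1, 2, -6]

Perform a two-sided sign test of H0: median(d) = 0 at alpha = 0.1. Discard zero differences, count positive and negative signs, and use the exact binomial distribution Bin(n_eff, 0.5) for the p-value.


Step 1: Discard zero differences. Original n = 9; n_eff = number of nonzero differences = 9.
Nonzero differences (with sign): -1, +7, -5, -4, +3, -4, -1, +2, -6
Step 2: Count signs: positive = 3, negative = 6.
Step 3: Under H0: P(positive) = 0.5, so the number of positives S ~ Bin(9, 0.5).
Step 4: Two-sided exact p-value = sum of Bin(9,0.5) probabilities at or below the observed probability = 0.507812.
Step 5: alpha = 0.1. fail to reject H0.

n_eff = 9, pos = 3, neg = 6, p = 0.507812, fail to reject H0.


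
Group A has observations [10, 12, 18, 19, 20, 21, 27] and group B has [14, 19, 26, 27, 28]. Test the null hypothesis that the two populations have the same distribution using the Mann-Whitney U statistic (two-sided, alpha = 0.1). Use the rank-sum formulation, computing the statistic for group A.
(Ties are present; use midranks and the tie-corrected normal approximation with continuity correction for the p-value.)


Step 1: Combine and sort all 12 observations; assign midranks.
sorted (value, group): (10,X), (12,X), (14,Y), (18,X), (19,X), (19,Y), (20,X), (21,X), (26,Y), (27,X), (27,Y), (28,Y)
ranks: 10->1, 12->2, 14->3, 18->4, 19->5.5, 19->5.5, 20->7, 21->8, 26->9, 27->10.5, 27->10.5, 28->12
Step 2: Rank sum for X: R1 = 1 + 2 + 4 + 5.5 + 7 + 8 + 10.5 = 38.
Step 3: U_X = R1 - n1(n1+1)/2 = 38 - 7*8/2 = 38 - 28 = 10.
       U_Y = n1*n2 - U_X = 35 - 10 = 25.
Step 4: Ties are present, so use the tie-corrected normal approximation (with continuity correction) for the p-value.
Step 5: p-value = 0.253956; compare to alpha = 0.1. fail to reject H0.

U_X = 10, p = 0.253956, fail to reject H0 at alpha = 0.1.


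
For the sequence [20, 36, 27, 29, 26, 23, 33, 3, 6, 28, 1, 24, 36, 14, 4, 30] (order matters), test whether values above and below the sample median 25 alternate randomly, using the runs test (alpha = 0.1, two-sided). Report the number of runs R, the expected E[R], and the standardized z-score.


Step 1: Compute median = 25; label A = above, B = below.
Labels in order: BAAAABABBABBABBA  (n_A = 8, n_B = 8)
Step 2: Count runs R = 10.
Step 3: Under H0 (random ordering), E[R] = 2*n_A*n_B/(n_A+n_B) + 1 = 2*8*8/16 + 1 = 9.0000.
        Var[R] = 2*n_A*n_B*(2*n_A*n_B - n_A - n_B) / ((n_A+n_B)^2 * (n_A+n_B-1)) = 14336/3840 = 3.7333.
        SD[R] = 1.9322.
Step 4: Continuity-corrected z = (R - 0.5 - E[R]) / SD[R] = (10 - 0.5 - 9.0000) / 1.9322 = 0.2588.
Step 5: Two-sided p-value via normal approximation = 2*(1 - Phi(|z|)) = 0.795809.
Step 6: alpha = 0.1. fail to reject H0.

R = 10, z = 0.2588, p = 0.795809, fail to reject H0.


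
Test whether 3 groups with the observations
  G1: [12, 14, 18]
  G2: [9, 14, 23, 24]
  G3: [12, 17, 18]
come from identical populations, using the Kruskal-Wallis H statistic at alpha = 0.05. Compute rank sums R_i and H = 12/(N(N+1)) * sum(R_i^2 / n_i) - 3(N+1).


Step 1: Combine all N = 10 observations and assign midranks.
sorted (value, group, rank): (9,G2,1), (12,G1,2.5), (12,G3,2.5), (14,G1,4.5), (14,G2,4.5), (17,G3,6), (18,G1,7.5), (18,G3,7.5), (23,G2,9), (24,G2,10)
Step 2: Sum ranks within each group.
R_1 = 14.5 (n_1 = 3)
R_2 = 24.5 (n_2 = 4)
R_3 = 16 (n_3 = 3)
Step 3: H = 12/(N(N+1)) * sum(R_i^2/n_i) - 3(N+1)
     = 12/(10*11) * (14.5^2/3 + 24.5^2/4 + 16^2/3) - 3*11
     = 0.109091 * 305.479 - 33
     = 0.325000.
Step 4: Ties present; correction factor C = 1 - 18/(10^3 - 10) = 0.981818. Corrected H = 0.325000 / 0.981818 = 0.331019.
Step 5: Under H0, H ~ chi^2(2); p-value = 0.847462.
Step 6: alpha = 0.05. fail to reject H0.

H = 0.3310, df = 2, p = 0.847462, fail to reject H0.
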